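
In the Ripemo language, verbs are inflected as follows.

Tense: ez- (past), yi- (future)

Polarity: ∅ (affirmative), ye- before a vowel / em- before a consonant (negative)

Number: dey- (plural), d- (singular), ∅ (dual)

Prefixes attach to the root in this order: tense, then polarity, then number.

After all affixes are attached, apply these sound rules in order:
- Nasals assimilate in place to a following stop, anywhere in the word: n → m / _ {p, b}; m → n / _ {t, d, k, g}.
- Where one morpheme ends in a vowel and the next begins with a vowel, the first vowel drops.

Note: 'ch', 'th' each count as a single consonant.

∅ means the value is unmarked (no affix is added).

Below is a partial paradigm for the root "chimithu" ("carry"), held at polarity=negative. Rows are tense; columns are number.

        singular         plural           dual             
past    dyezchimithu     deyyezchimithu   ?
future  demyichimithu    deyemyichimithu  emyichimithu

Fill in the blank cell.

yezchimithu

Attach tense past ez- → ezchimithu.
Attach polarity negative ye- (before vowel 'e') → yeezchimithu.
number = dual: zero marking, form stays yeezchimithu.
Nasal assimilation: no change.
Apply vowel deletion: yeezchimithu → yezchimithu.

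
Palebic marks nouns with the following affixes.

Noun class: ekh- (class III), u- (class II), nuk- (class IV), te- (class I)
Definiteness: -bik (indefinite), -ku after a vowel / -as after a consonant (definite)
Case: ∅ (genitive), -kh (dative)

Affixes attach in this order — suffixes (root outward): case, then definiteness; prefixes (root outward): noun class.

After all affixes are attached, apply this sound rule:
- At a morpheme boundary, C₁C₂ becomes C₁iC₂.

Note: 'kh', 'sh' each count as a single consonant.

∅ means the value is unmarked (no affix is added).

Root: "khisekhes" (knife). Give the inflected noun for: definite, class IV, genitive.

case = genitive: zero marking, form stays khisekhes.
Attach definiteness definite -as (after consonant 's') → khisekhesas.
Attach noun class class IV nuk- → nukkhisekhesas.
Apply epenthesis: nukkhisekhesas → nukikhisekhesas.

nukikhisekhesas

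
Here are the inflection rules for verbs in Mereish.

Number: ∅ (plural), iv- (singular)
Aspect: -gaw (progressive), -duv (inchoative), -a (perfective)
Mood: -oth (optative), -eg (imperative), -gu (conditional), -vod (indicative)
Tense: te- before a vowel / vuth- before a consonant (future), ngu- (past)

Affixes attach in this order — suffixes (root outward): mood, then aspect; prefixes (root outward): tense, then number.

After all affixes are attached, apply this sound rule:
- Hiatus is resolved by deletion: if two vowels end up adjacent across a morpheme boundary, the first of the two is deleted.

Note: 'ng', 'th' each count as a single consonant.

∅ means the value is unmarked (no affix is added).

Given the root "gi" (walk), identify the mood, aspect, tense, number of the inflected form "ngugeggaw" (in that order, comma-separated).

imperative, progressive, past, plural

Segment: ngu-gi-eg-gaw.
mood: -eg → imperative.
aspect: -gaw → progressive.
tense: ngu- → past.
number: ∅ → plural.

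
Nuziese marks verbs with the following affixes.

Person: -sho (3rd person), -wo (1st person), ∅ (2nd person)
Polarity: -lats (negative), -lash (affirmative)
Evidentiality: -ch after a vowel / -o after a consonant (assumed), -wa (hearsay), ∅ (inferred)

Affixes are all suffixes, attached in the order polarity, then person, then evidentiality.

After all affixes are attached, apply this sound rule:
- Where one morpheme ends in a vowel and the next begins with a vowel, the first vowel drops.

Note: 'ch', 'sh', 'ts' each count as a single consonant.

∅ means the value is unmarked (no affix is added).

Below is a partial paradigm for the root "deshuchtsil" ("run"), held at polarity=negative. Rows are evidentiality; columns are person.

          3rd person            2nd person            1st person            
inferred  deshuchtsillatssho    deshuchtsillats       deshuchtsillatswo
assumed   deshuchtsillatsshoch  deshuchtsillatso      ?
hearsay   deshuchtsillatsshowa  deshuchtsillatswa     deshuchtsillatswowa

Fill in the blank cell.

deshuchtsillatswoch

Attach polarity negative -lats → deshuchtsillats.
Attach person 1st person -wo → deshuchtsillatswo.
Attach evidentiality assumed -ch (after vowel 'o') → deshuchtsillatswoch.
Vowel deletion: no change.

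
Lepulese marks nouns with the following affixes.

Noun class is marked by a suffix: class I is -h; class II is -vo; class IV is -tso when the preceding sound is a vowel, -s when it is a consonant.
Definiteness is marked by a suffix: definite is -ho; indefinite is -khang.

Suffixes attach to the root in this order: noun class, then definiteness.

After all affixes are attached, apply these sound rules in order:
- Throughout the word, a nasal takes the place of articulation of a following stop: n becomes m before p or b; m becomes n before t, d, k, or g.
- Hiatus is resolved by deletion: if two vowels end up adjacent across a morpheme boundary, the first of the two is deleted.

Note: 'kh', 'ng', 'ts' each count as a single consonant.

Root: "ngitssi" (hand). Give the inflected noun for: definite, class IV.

Attach noun class class IV -tso (after vowel 'i') → ngitssitso.
Attach definiteness definite -ho → ngitssitsoho.
Nasal assimilation: no change.
Vowel deletion: no change.

ngitssitsoho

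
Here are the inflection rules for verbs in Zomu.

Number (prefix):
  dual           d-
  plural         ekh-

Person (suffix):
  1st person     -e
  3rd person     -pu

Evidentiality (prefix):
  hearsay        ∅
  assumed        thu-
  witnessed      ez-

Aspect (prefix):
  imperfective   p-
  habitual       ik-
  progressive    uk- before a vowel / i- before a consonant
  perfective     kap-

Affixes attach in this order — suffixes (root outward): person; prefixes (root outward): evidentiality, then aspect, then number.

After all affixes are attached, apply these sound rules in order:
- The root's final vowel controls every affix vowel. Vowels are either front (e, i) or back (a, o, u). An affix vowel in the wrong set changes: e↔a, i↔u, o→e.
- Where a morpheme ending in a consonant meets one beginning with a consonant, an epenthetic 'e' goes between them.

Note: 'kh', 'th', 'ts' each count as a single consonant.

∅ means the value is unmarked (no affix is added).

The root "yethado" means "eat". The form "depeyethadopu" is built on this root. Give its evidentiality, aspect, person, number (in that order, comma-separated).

Segment: d-p-yethado-pu.
evidentiality: ∅ → hearsay.
aspect: p- → imperfective.
person: -pu → 3rd person.
number: d- → dual.

hearsay, imperfective, 3rd person, dual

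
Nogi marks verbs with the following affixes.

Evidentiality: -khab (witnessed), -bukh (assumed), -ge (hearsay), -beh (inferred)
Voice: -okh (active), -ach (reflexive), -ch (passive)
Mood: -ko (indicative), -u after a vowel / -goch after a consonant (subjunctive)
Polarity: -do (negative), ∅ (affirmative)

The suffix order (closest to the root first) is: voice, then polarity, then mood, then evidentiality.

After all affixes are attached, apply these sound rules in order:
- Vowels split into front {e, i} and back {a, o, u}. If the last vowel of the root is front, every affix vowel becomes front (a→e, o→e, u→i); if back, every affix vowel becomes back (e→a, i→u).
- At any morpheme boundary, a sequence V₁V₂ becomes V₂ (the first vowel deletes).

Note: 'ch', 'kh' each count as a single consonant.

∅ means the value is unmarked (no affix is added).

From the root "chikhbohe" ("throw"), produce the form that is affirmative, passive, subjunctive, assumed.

Attach voice passive -ch → chikhbohech.
polarity = affirmative: zero marking, form stays chikhbohech.
Attach mood subjunctive -goch (after consonant 'ch') → chikhbohechgoch.
Attach evidentiality assumed -bukh → chikhbohechgochbukh.
Apply vowel harmony: chikhbohechgochbukh → chikhbohechgechbikh.
Vowel deletion: no change.

chikhbohechgechbikh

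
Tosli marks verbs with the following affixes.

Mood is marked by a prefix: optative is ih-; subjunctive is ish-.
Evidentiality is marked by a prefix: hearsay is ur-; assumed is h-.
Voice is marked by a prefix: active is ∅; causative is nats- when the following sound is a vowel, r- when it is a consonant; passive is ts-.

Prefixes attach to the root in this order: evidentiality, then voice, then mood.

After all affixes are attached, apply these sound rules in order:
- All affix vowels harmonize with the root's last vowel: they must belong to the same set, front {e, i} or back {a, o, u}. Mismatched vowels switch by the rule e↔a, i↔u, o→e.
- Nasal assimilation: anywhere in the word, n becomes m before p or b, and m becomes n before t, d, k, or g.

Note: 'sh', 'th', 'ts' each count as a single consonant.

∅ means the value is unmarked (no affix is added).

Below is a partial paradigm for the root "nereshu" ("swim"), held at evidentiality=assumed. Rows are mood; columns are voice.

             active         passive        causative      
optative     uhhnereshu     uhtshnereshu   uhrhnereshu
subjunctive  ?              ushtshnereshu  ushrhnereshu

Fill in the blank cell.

Attach evidentiality assumed h- → hnereshu.
voice = active: zero marking, form stays hnereshu.
Attach mood subjunctive ish- → ishhnereshu.
Apply vowel harmony: ishhnereshu → ushhnereshu.
Nasal assimilation: no change.

ushhnereshu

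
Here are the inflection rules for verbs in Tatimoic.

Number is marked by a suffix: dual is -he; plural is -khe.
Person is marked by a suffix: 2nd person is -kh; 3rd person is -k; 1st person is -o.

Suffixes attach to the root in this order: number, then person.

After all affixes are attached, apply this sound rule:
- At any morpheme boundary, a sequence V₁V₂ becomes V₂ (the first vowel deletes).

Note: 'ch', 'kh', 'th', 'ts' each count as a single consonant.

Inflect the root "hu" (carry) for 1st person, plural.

Attach number plural -khe → hukhe.
Attach person 1st person -o → hukheo.
Apply vowel deletion: hukheo → hukho.

hukho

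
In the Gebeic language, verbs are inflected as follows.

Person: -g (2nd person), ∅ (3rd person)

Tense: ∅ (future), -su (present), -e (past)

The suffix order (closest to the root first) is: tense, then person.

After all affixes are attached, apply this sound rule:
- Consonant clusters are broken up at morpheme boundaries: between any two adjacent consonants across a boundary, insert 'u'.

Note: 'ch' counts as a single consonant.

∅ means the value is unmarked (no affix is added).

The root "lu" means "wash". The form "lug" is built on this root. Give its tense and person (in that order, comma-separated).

Segment: lu-g.
tense: ∅ → future.
person: -g → 2nd person.

future, 2nd person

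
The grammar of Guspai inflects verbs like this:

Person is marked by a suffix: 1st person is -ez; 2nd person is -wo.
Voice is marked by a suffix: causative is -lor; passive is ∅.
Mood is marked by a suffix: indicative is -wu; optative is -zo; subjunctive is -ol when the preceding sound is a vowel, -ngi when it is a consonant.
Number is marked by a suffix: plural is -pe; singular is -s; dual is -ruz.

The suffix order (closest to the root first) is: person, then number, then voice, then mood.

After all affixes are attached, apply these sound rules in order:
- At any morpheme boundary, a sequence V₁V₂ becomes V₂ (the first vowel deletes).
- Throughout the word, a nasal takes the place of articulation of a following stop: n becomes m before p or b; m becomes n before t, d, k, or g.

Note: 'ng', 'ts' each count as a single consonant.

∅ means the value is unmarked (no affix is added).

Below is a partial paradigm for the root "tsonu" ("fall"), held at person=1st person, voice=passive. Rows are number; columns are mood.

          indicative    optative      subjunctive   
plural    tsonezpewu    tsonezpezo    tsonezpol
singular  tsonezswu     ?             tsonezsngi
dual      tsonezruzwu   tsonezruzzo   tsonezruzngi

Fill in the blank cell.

tsonezszo

Attach person 1st person -ez → tsonuez.
Attach number singular -s → tsonuezs.
voice = passive: zero marking, form stays tsonuezs.
Attach mood optative -zo → tsonuezszo.
Apply vowel deletion: tsonuezszo → tsonezszo.
Nasal assimilation: no change.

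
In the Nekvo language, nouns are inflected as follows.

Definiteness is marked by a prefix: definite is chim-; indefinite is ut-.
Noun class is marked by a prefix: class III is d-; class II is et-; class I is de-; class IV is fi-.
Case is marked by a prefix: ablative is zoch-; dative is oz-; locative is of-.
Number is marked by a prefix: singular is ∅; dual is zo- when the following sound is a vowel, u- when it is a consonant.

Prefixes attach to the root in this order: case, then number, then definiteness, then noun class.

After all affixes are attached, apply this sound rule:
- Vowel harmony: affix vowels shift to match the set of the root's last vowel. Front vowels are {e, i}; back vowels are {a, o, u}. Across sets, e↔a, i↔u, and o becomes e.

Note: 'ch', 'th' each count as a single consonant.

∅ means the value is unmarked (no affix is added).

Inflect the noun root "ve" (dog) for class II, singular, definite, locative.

etchimefve

Attach case locative of- → ofve.
number = singular: zero marking, form stays ofve.
Attach definiteness definite chim- → chimofve.
Attach noun class class II et- → etchimofve.
Apply vowel harmony: etchimofve → etchimefve.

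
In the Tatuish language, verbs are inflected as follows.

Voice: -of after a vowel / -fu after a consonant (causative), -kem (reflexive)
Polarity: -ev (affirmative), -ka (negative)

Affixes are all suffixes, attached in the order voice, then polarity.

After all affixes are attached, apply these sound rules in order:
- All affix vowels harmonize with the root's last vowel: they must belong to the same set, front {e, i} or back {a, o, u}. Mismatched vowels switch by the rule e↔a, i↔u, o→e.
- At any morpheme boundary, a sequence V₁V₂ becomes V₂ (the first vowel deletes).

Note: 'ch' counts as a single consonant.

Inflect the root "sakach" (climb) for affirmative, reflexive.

Attach voice reflexive -kem → sakachkem.
Attach polarity affirmative -ev → sakachkemev.
Apply vowel harmony: sakachkemev → sakachkamav.
Vowel deletion: no change.

sakachkamav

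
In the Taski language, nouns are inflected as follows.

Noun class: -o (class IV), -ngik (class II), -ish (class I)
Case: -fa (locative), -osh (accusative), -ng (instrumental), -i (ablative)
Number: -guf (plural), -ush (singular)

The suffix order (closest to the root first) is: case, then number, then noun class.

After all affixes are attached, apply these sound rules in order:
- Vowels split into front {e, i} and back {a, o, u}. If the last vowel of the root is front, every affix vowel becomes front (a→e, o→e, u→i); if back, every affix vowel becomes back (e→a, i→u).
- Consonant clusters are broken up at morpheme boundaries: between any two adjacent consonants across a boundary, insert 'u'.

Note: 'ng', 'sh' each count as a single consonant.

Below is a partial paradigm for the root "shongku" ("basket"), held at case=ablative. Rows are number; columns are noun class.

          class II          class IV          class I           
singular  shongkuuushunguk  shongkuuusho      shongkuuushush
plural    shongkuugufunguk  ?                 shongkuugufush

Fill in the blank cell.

Attach case ablative -i → shongkui.
Attach number plural -guf → shongkuiguf.
Attach noun class class IV -o → shongkuigufo.
Apply vowel harmony: shongkuigufo → shongkuugufo.
Epenthesis: no change.

shongkuugufo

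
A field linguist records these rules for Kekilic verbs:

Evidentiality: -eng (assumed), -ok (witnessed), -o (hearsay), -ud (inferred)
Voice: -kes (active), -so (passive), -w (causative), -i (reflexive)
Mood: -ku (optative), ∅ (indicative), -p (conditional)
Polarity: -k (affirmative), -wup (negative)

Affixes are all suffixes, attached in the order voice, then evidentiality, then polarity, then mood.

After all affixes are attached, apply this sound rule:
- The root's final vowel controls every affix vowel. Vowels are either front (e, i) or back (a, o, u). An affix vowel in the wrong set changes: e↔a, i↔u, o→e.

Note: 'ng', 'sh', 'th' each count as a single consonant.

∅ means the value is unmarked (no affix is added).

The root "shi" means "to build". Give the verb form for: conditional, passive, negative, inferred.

Attach voice passive -so → shiso.
Attach evidentiality inferred -ud → shisoud.
Attach polarity negative -wup → shisoudwup.
Attach mood conditional -p → shisoudwupp.
Apply vowel harmony: shisoudwupp → shiseidwipp.

shiseidwipp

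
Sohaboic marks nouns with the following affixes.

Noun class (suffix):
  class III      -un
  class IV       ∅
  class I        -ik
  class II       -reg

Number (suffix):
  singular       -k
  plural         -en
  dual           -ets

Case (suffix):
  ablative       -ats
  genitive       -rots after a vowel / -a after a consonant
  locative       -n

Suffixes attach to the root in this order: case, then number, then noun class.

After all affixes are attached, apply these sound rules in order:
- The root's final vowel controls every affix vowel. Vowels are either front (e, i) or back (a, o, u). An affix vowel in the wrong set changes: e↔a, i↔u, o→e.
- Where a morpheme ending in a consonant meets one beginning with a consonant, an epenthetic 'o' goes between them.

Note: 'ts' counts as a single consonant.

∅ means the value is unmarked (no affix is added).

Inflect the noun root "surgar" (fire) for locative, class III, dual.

Attach case locative -n → surgarn.
Attach number dual -ets → surgarnets.
Attach noun class class III -un → surgarnetsun.
Apply vowel harmony: surgarnetsun → surgarnatsun.
Apply epenthesis: surgarnatsun → surgaronatsun.

surgaronatsun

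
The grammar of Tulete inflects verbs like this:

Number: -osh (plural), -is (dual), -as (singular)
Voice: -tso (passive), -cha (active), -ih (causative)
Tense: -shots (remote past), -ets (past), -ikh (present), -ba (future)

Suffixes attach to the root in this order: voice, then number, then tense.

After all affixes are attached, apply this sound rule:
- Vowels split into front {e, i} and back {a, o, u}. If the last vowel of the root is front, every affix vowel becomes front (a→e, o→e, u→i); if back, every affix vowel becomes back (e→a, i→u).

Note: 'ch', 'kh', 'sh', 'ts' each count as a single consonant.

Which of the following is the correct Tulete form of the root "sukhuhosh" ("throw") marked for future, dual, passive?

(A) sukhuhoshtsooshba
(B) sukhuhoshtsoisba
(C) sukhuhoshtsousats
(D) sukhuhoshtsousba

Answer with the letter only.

Attach voice passive -tso → sukhuhoshtso.
Attach number dual -is → sukhuhoshtsois.
Attach tense future -ba → sukhuhoshtsoisba.
Apply vowel harmony: sukhuhoshtsoisba → sukhuhoshtsousba.
So the correct form is sukhuhoshtsousba, option (D).
(A) sukhuhoshtsooshba is wrong: it uses plural instead of dual for number.
(C) sukhuhoshtsousats is wrong: it uses past instead of future for tense.
(B) sukhuhoshtsoisba is wrong: it fails to apply the sound rule(s).

D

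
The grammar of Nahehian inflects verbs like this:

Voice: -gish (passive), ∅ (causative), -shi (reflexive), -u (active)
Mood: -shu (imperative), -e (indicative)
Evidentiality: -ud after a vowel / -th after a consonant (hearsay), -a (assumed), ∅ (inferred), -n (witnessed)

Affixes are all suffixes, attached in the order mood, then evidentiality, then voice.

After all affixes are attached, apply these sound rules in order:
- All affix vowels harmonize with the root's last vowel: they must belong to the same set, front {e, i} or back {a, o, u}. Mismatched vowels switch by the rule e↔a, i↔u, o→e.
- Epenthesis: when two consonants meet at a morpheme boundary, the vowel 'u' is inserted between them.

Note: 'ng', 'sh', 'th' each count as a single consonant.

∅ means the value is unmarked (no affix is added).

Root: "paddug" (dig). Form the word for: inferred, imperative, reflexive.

Attach mood imperative -shu → paddugshu.
evidentiality = inferred: zero marking, form stays paddugshu.
Attach voice reflexive -shi → paddugshushi.
Apply vowel harmony: paddugshushi → paddugshushu.
Apply epenthesis: paddugshushu → paddugushushu.

paddugushushu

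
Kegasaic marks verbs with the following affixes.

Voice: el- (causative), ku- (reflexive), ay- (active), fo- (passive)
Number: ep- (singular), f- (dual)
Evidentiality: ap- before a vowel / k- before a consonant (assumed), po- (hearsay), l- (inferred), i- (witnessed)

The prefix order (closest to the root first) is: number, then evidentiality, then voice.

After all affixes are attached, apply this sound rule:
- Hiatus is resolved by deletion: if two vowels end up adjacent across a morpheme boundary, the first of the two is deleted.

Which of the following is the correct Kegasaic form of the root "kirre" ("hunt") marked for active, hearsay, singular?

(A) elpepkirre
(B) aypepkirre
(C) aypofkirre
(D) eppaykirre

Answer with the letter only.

B

Attach number singular ep- → epkirre.
Attach evidentiality hearsay po- → poepkirre.
Attach voice active ay- → aypoepkirre.
Apply vowel deletion: aypoepkirre → aypepkirre.
So the correct form is aypepkirre, option (B).
(C) aypofkirre is wrong: it uses dual instead of singular for number.
(D) eppaykirre is wrong: it has the affixes in the wrong order.
(A) elpepkirre is wrong: it uses causative instead of active for voice.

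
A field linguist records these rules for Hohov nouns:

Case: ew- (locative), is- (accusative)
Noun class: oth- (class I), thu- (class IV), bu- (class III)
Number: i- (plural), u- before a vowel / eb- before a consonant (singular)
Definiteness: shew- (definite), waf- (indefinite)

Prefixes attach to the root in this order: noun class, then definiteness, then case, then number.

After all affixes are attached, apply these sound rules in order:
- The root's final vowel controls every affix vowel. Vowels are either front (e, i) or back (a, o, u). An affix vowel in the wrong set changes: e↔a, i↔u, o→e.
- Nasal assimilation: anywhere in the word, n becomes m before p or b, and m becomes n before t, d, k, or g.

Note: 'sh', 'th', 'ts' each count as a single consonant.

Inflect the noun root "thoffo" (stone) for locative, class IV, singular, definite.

uawshawthuthoffo

Attach noun class class IV thu- → thuthoffo.
Attach definiteness definite shew- → shewthuthoffo.
Attach case locative ew- → ewshewthuthoffo.
Attach number singular u- (before vowel 'e') → uewshewthuthoffo.
Apply vowel harmony: uewshewthuthoffo → uawshawthuthoffo.
Nasal assimilation: no change.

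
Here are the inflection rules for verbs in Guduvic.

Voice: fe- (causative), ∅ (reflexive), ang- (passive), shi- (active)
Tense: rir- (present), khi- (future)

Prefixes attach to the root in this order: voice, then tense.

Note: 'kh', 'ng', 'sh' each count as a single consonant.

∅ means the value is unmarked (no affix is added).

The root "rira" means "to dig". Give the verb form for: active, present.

Attach voice active shi- → shirira.
Attach tense present rir- → rirshirira.

rirshirira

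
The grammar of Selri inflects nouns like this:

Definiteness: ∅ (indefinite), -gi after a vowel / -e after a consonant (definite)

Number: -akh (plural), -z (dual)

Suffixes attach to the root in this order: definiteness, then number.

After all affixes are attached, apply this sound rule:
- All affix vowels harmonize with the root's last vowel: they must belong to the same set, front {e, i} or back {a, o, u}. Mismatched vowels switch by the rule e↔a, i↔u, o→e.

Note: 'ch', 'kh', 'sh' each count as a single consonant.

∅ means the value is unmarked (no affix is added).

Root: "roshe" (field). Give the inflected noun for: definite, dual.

roshegiz

Attach definiteness definite -gi (after vowel 'e') → roshegi.
Attach number dual -z → roshegiz.
Vowel harmony: no change.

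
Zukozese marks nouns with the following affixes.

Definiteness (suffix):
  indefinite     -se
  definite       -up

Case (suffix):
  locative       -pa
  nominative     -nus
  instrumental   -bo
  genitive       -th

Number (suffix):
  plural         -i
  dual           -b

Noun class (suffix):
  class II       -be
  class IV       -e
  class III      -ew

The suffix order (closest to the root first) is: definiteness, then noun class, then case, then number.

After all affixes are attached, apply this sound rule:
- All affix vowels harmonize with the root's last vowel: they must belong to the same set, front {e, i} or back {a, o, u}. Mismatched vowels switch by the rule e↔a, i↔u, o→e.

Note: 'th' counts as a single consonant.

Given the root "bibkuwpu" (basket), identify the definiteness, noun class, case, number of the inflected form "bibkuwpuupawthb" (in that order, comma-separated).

Segment: bibkuwpu-up-ew-th-b.
definiteness: -up → definite.
noun class: -ew → class III.
case: -th → genitive.
number: -b → dual.

definite, class III, genitive, dual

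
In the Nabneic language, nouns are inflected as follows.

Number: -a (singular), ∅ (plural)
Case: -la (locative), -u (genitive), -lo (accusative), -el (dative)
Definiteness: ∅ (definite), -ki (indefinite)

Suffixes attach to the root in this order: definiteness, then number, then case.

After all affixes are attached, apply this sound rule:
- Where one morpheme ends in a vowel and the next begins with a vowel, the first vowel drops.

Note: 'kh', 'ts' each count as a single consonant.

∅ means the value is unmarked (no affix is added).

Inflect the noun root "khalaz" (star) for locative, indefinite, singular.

khalazkala

Attach definiteness indefinite -ki → khalazki.
Attach number singular -a → khalazkia.
Attach case locative -la → khalazkiala.
Apply vowel deletion: khalazkiala → khalazkala.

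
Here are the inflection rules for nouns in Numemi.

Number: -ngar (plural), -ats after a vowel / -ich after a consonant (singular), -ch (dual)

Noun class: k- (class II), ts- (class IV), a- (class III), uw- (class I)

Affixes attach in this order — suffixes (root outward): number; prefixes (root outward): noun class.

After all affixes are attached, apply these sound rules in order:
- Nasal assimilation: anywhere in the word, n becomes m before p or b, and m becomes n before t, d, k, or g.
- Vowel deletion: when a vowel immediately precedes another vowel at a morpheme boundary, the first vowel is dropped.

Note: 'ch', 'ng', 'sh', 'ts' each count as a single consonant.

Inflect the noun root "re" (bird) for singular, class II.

krats

Attach number singular -ats (after vowel 'e') → reats.
Attach noun class class II k- → kreats.
Nasal assimilation: no change.
Apply vowel deletion: kreats → krats.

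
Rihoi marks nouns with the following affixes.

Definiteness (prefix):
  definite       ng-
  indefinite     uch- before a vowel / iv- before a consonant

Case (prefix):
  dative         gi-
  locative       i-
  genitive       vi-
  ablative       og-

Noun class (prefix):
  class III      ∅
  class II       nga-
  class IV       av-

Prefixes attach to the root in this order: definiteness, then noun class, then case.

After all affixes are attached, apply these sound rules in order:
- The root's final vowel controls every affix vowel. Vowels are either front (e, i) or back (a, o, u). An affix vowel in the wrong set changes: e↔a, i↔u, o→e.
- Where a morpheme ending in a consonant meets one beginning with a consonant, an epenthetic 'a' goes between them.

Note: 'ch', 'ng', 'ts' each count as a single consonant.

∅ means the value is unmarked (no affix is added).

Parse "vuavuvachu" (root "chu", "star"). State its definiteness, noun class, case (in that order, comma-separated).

Segment: vi-av-iv-chu.
definiteness: uch/iv- → indefinite.
noun class: av- → class IV.
case: vi- → genitive.

indefinite, class IV, genitive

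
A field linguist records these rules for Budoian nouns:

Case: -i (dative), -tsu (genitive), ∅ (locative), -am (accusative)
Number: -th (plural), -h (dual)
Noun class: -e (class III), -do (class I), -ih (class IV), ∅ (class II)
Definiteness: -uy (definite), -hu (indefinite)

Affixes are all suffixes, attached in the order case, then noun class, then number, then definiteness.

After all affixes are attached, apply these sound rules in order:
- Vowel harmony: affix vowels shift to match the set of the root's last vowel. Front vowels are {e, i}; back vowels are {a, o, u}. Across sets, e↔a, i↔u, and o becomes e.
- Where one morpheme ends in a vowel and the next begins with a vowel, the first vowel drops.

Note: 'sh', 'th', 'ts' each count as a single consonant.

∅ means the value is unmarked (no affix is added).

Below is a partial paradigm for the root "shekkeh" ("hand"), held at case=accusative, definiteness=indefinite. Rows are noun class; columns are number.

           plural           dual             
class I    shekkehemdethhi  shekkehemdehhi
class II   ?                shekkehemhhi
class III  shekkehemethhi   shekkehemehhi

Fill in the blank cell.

Attach case accusative -am → shekkeham.
noun class = class II: zero marking, form stays shekkeham.
Attach number plural -th → shekkehamth.
Attach definiteness indefinite -hu → shekkehamthhu.
Apply vowel harmony: shekkehamthhu → shekkehemthhi.
Vowel deletion: no change.

shekkehemthhi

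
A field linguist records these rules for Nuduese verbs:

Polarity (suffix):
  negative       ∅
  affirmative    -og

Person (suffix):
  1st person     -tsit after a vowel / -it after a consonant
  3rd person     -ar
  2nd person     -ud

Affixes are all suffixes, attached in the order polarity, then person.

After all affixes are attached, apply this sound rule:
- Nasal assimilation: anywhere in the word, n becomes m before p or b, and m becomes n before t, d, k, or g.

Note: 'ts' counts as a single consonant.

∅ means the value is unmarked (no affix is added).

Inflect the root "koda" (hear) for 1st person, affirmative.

kodaogit

Attach polarity affirmative -og → kodaog.
Attach person 1st person -it (after consonant 'g') → kodaogit.
Nasal assimilation: no change.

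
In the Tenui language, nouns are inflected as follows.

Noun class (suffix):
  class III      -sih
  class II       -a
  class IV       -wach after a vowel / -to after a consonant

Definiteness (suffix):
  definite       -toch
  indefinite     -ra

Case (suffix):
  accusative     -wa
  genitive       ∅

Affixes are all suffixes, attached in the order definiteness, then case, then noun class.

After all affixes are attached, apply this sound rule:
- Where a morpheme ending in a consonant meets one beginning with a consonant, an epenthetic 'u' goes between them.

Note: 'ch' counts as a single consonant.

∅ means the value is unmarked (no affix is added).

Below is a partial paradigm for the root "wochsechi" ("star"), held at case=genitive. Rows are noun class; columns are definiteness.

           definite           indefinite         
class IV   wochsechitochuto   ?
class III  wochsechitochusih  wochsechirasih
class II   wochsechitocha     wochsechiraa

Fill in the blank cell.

Attach definiteness indefinite -ra → wochsechira.
case = genitive: zero marking, form stays wochsechira.
Attach noun class class IV -wach (after vowel 'a') → wochsechirawach.
Epenthesis: no change.

wochsechirawach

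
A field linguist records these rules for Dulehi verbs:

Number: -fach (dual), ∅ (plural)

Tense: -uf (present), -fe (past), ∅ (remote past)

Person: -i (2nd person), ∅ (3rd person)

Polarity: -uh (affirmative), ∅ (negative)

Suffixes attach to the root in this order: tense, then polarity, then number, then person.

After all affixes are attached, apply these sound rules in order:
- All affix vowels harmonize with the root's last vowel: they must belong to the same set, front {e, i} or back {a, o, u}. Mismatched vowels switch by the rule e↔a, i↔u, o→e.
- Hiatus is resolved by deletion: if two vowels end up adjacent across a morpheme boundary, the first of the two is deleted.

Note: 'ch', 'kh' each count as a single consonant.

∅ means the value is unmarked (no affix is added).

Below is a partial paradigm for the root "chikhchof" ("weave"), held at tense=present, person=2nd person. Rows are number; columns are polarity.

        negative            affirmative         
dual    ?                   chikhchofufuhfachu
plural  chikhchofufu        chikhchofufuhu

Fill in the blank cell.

Attach tense present -uf → chikhchofuf.
polarity = negative: zero marking, form stays chikhchofuf.
Attach number dual -fach → chikhchofuffach.
Attach person 2nd person -i → chikhchofuffachi.
Apply vowel harmony: chikhchofuffachi → chikhchofuffachu.
Vowel deletion: no change.

chikhchofuffachu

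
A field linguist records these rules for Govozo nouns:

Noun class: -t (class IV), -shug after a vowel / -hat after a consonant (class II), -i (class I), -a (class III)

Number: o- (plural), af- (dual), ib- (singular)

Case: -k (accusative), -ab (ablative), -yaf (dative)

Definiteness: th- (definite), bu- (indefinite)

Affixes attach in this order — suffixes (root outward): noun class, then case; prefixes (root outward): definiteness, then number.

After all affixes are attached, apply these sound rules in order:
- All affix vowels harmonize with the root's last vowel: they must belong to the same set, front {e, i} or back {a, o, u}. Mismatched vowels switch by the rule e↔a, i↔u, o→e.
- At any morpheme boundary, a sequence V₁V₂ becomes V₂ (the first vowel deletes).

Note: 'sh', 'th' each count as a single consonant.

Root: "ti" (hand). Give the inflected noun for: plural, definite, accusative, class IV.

Attach definiteness definite th- → thti.
Attach number plural o- → othti.
Attach noun class class IV -t → othtit.
Attach case accusative -k → othtitk.
Apply vowel harmony: othtitk → ethtitk.
Vowel deletion: no change.

ethtitk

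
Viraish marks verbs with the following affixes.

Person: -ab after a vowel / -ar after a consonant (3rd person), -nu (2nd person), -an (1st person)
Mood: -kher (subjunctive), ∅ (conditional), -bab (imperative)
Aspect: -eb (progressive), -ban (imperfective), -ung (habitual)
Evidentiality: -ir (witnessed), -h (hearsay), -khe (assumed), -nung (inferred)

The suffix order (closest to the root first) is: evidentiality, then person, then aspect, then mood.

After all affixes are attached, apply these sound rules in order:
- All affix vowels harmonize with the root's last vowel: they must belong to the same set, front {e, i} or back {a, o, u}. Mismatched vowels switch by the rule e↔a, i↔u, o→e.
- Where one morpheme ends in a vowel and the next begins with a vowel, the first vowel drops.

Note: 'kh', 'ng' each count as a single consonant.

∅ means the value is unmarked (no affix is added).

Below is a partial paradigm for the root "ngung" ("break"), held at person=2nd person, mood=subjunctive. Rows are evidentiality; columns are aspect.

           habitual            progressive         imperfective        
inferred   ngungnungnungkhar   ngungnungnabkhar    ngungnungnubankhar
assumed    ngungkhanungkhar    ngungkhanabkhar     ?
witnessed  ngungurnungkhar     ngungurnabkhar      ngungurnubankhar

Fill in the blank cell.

ngungkhanubankhar

Attach evidentiality assumed -khe → ngungkhe.
Attach person 2nd person -nu → ngungkhenu.
Attach aspect imperfective -ban → ngungkhenuban.
Attach mood subjunctive -kher → ngungkhenubankher.
Apply vowel harmony: ngungkhenubankher → ngungkhanubankhar.
Vowel deletion: no change.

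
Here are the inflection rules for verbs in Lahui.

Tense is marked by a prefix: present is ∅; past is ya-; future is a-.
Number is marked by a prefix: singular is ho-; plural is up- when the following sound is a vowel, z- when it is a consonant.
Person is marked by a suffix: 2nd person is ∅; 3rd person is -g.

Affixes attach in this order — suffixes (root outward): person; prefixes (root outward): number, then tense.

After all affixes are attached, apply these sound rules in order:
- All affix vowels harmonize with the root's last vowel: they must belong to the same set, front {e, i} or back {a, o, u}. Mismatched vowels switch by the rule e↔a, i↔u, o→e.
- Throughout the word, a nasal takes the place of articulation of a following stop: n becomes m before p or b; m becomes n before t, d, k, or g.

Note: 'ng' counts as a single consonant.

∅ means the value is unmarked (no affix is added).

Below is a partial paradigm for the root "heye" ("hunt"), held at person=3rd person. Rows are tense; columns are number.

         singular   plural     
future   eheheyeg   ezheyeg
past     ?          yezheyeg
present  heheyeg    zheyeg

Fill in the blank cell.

yeheheyeg

Attach number singular ho- → hoheye.
Attach tense past ya- → yahoheye.
Attach person 3rd person -g → yahoheyeg.
Apply vowel harmony: yahoheyeg → yeheheyeg.
Nasal assimilation: no change.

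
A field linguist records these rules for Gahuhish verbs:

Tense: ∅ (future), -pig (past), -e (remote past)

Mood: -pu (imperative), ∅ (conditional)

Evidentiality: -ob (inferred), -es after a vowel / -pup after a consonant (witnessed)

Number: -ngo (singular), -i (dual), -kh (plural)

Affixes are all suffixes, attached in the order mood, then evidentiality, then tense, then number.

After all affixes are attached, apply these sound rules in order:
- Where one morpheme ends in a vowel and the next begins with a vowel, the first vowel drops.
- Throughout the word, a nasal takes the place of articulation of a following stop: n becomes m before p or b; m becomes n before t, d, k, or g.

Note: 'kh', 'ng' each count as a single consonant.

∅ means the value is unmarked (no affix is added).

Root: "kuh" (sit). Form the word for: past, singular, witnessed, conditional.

mood = conditional: zero marking, form stays kuh.
Attach evidentiality witnessed -pup (after consonant 'h') → kuhpup.
Attach tense past -pig → kuhpuppig.
Attach number singular -ngo → kuhpuppigngo.
Vowel deletion: no change.
Nasal assimilation: no change.

kuhpuppigngo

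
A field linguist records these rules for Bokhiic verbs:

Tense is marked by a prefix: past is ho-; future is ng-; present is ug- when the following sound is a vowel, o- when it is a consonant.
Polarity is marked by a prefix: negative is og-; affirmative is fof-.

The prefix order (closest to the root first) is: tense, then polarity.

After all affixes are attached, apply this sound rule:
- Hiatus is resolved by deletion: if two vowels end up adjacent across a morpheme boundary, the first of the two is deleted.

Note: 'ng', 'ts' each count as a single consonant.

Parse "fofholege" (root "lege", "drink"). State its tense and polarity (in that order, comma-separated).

Segment: fof-ho-lege.
tense: ho- → past.
polarity: fof- → affirmative.

past, affirmative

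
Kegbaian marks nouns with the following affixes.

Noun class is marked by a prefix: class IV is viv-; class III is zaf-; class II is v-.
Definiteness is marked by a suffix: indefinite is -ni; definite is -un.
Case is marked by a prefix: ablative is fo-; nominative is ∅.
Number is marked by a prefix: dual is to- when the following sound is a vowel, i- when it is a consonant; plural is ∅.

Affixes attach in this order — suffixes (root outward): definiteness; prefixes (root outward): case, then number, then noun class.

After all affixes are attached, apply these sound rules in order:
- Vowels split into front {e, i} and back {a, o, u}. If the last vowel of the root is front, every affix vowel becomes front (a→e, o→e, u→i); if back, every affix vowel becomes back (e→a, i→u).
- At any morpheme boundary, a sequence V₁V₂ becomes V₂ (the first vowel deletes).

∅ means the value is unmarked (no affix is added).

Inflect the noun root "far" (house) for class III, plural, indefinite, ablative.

Attach case ablative fo- → fofar.
number = plural: zero marking, form stays fofar.
Attach definiteness indefinite -ni → fofarni.
Attach noun class class III zaf- → zaffofarni.
Apply vowel harmony: zaffofarni → zaffofarnu.
Vowel deletion: no change.

zaffofarnu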